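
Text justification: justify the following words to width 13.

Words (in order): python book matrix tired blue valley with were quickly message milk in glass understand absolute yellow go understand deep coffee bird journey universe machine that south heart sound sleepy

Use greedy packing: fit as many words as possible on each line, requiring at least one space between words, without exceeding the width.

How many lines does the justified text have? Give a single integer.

Answer: 17

Derivation:
Line 1: ['python', 'book'] (min_width=11, slack=2)
Line 2: ['matrix', 'tired'] (min_width=12, slack=1)
Line 3: ['blue', 'valley'] (min_width=11, slack=2)
Line 4: ['with', 'were'] (min_width=9, slack=4)
Line 5: ['quickly'] (min_width=7, slack=6)
Line 6: ['message', 'milk'] (min_width=12, slack=1)
Line 7: ['in', 'glass'] (min_width=8, slack=5)
Line 8: ['understand'] (min_width=10, slack=3)
Line 9: ['absolute'] (min_width=8, slack=5)
Line 10: ['yellow', 'go'] (min_width=9, slack=4)
Line 11: ['understand'] (min_width=10, slack=3)
Line 12: ['deep', 'coffee'] (min_width=11, slack=2)
Line 13: ['bird', 'journey'] (min_width=12, slack=1)
Line 14: ['universe'] (min_width=8, slack=5)
Line 15: ['machine', 'that'] (min_width=12, slack=1)
Line 16: ['south', 'heart'] (min_width=11, slack=2)
Line 17: ['sound', 'sleepy'] (min_width=12, slack=1)
Total lines: 17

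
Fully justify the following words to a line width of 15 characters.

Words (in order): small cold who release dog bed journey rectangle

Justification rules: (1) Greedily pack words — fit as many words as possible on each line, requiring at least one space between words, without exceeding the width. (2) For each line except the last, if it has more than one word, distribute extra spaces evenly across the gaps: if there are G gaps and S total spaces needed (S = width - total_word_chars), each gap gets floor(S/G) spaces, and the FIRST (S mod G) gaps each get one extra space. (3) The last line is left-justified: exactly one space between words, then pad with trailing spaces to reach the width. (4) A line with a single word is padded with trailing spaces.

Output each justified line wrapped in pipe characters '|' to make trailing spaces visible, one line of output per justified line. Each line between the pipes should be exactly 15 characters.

Answer: |small  cold who|
|release dog bed|
|journey        |
|rectangle      |

Derivation:
Line 1: ['small', 'cold', 'who'] (min_width=14, slack=1)
Line 2: ['release', 'dog', 'bed'] (min_width=15, slack=0)
Line 3: ['journey'] (min_width=7, slack=8)
Line 4: ['rectangle'] (min_width=9, slack=6)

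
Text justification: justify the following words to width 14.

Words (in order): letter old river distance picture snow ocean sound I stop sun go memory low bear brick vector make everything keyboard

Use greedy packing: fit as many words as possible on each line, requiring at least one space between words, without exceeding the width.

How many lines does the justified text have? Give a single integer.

Answer: 10

Derivation:
Line 1: ['letter', 'old'] (min_width=10, slack=4)
Line 2: ['river', 'distance'] (min_width=14, slack=0)
Line 3: ['picture', 'snow'] (min_width=12, slack=2)
Line 4: ['ocean', 'sound', 'I'] (min_width=13, slack=1)
Line 5: ['stop', 'sun', 'go'] (min_width=11, slack=3)
Line 6: ['memory', 'low'] (min_width=10, slack=4)
Line 7: ['bear', 'brick'] (min_width=10, slack=4)
Line 8: ['vector', 'make'] (min_width=11, slack=3)
Line 9: ['everything'] (min_width=10, slack=4)
Line 10: ['keyboard'] (min_width=8, slack=6)
Total lines: 10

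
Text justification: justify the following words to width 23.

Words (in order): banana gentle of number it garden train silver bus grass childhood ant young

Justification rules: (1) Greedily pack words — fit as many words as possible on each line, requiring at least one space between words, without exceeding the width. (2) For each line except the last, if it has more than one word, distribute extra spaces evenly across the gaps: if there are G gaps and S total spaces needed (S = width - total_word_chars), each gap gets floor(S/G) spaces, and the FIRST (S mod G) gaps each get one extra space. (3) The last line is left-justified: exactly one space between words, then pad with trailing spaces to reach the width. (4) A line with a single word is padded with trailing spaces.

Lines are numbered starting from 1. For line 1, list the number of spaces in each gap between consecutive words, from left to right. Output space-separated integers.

Answer: 1 1 1

Derivation:
Line 1: ['banana', 'gentle', 'of', 'number'] (min_width=23, slack=0)
Line 2: ['it', 'garden', 'train', 'silver'] (min_width=22, slack=1)
Line 3: ['bus', 'grass', 'childhood', 'ant'] (min_width=23, slack=0)
Line 4: ['young'] (min_width=5, slack=18)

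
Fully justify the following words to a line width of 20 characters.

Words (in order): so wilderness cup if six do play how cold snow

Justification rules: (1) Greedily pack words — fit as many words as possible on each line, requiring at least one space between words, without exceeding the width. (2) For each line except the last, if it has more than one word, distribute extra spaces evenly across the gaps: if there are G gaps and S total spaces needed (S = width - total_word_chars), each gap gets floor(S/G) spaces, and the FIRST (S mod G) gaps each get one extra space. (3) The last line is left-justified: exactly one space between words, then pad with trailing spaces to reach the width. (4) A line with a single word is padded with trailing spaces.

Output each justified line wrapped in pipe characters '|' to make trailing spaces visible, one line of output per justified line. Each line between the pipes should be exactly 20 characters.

Answer: |so wilderness cup if|
|six do play how cold|
|snow                |

Derivation:
Line 1: ['so', 'wilderness', 'cup', 'if'] (min_width=20, slack=0)
Line 2: ['six', 'do', 'play', 'how', 'cold'] (min_width=20, slack=0)
Line 3: ['snow'] (min_width=4, slack=16)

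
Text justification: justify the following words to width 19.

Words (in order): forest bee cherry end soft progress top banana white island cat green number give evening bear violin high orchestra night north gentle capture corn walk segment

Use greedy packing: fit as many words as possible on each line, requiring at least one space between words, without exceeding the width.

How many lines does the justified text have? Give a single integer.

Line 1: ['forest', 'bee', 'cherry'] (min_width=17, slack=2)
Line 2: ['end', 'soft', 'progress'] (min_width=17, slack=2)
Line 3: ['top', 'banana', 'white'] (min_width=16, slack=3)
Line 4: ['island', 'cat', 'green'] (min_width=16, slack=3)
Line 5: ['number', 'give', 'evening'] (min_width=19, slack=0)
Line 6: ['bear', 'violin', 'high'] (min_width=16, slack=3)
Line 7: ['orchestra', 'night'] (min_width=15, slack=4)
Line 8: ['north', 'gentle'] (min_width=12, slack=7)
Line 9: ['capture', 'corn', 'walk'] (min_width=17, slack=2)
Line 10: ['segment'] (min_width=7, slack=12)
Total lines: 10

Answer: 10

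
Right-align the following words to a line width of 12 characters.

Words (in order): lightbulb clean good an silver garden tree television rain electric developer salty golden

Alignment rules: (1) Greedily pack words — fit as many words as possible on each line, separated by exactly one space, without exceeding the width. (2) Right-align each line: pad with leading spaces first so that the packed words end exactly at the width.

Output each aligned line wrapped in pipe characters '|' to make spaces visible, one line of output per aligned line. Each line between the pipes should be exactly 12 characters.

Line 1: ['lightbulb'] (min_width=9, slack=3)
Line 2: ['clean', 'good'] (min_width=10, slack=2)
Line 3: ['an', 'silver'] (min_width=9, slack=3)
Line 4: ['garden', 'tree'] (min_width=11, slack=1)
Line 5: ['television'] (min_width=10, slack=2)
Line 6: ['rain'] (min_width=4, slack=8)
Line 7: ['electric'] (min_width=8, slack=4)
Line 8: ['developer'] (min_width=9, slack=3)
Line 9: ['salty', 'golden'] (min_width=12, slack=0)

Answer: |   lightbulb|
|  clean good|
|   an silver|
| garden tree|
|  television|
|        rain|
|    electric|
|   developer|
|salty golden|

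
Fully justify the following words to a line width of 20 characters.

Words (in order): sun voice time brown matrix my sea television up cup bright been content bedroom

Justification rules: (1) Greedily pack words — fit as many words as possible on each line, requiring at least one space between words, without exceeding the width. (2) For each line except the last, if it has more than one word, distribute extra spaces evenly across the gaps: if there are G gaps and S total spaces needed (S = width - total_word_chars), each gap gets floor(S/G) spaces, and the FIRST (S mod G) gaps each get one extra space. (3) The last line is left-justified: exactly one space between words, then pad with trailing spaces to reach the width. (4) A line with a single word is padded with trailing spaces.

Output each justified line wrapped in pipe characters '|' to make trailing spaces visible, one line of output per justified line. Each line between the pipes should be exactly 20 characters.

Line 1: ['sun', 'voice', 'time', 'brown'] (min_width=20, slack=0)
Line 2: ['matrix', 'my', 'sea'] (min_width=13, slack=7)
Line 3: ['television', 'up', 'cup'] (min_width=17, slack=3)
Line 4: ['bright', 'been', 'content'] (min_width=19, slack=1)
Line 5: ['bedroom'] (min_width=7, slack=13)

Answer: |sun voice time brown|
|matrix     my    sea|
|television   up  cup|
|bright  been content|
|bedroom             |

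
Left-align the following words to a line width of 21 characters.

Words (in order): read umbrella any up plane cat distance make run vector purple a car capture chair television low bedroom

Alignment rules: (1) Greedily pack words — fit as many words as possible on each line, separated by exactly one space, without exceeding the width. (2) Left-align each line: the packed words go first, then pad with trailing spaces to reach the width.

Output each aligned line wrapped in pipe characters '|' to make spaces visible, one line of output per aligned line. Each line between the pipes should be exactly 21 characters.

Answer: |read umbrella any up |
|plane cat distance   |
|make run vector      |
|purple a car capture |
|chair television low |
|bedroom              |

Derivation:
Line 1: ['read', 'umbrella', 'any', 'up'] (min_width=20, slack=1)
Line 2: ['plane', 'cat', 'distance'] (min_width=18, slack=3)
Line 3: ['make', 'run', 'vector'] (min_width=15, slack=6)
Line 4: ['purple', 'a', 'car', 'capture'] (min_width=20, slack=1)
Line 5: ['chair', 'television', 'low'] (min_width=20, slack=1)
Line 6: ['bedroom'] (min_width=7, slack=14)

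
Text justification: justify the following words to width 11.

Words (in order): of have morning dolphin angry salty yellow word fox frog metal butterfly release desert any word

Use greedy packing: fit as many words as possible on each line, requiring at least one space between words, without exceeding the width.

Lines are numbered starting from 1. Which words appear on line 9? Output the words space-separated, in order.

Line 1: ['of', 'have'] (min_width=7, slack=4)
Line 2: ['morning'] (min_width=7, slack=4)
Line 3: ['dolphin'] (min_width=7, slack=4)
Line 4: ['angry', 'salty'] (min_width=11, slack=0)
Line 5: ['yellow', 'word'] (min_width=11, slack=0)
Line 6: ['fox', 'frog'] (min_width=8, slack=3)
Line 7: ['metal'] (min_width=5, slack=6)
Line 8: ['butterfly'] (min_width=9, slack=2)
Line 9: ['release'] (min_width=7, slack=4)
Line 10: ['desert', 'any'] (min_width=10, slack=1)
Line 11: ['word'] (min_width=4, slack=7)

Answer: release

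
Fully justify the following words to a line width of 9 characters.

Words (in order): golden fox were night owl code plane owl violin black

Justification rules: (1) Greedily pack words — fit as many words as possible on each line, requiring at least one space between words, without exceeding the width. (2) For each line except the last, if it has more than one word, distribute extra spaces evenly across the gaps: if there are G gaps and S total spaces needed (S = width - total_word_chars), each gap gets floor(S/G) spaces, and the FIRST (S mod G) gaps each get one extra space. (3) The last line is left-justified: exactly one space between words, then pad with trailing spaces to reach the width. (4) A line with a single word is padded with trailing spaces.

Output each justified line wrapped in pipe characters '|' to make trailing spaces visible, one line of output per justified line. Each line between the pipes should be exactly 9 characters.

Line 1: ['golden'] (min_width=6, slack=3)
Line 2: ['fox', 'were'] (min_width=8, slack=1)
Line 3: ['night', 'owl'] (min_width=9, slack=0)
Line 4: ['code'] (min_width=4, slack=5)
Line 5: ['plane', 'owl'] (min_width=9, slack=0)
Line 6: ['violin'] (min_width=6, slack=3)
Line 7: ['black'] (min_width=5, slack=4)

Answer: |golden   |
|fox  were|
|night owl|
|code     |
|plane owl|
|violin   |
|black    |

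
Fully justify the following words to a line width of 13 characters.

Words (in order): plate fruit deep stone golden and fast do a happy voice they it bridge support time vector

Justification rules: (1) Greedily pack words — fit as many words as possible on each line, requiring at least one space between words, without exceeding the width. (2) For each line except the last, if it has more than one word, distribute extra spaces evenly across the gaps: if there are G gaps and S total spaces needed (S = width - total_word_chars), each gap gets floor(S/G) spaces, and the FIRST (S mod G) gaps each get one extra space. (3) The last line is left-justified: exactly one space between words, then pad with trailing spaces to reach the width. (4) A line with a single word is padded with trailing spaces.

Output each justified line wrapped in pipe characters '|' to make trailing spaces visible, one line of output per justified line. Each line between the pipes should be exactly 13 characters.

Line 1: ['plate', 'fruit'] (min_width=11, slack=2)
Line 2: ['deep', 'stone'] (min_width=10, slack=3)
Line 3: ['golden', 'and'] (min_width=10, slack=3)
Line 4: ['fast', 'do', 'a'] (min_width=9, slack=4)
Line 5: ['happy', 'voice'] (min_width=11, slack=2)
Line 6: ['they', 'it'] (min_width=7, slack=6)
Line 7: ['bridge'] (min_width=6, slack=7)
Line 8: ['support', 'time'] (min_width=12, slack=1)
Line 9: ['vector'] (min_width=6, slack=7)

Answer: |plate   fruit|
|deep    stone|
|golden    and|
|fast   do   a|
|happy   voice|
|they       it|
|bridge       |
|support  time|
|vector       |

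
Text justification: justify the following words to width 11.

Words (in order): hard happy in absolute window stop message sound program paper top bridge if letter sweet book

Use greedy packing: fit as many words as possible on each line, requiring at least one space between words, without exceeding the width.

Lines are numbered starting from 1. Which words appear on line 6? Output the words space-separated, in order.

Line 1: ['hard', 'happy'] (min_width=10, slack=1)
Line 2: ['in', 'absolute'] (min_width=11, slack=0)
Line 3: ['window', 'stop'] (min_width=11, slack=0)
Line 4: ['message'] (min_width=7, slack=4)
Line 5: ['sound'] (min_width=5, slack=6)
Line 6: ['program'] (min_width=7, slack=4)
Line 7: ['paper', 'top'] (min_width=9, slack=2)
Line 8: ['bridge', 'if'] (min_width=9, slack=2)
Line 9: ['letter'] (min_width=6, slack=5)
Line 10: ['sweet', 'book'] (min_width=10, slack=1)

Answer: program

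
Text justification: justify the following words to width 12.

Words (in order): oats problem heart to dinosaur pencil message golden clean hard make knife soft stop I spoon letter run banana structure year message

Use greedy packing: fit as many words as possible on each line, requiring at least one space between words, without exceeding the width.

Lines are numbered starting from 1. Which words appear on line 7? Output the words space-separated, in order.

Line 1: ['oats', 'problem'] (min_width=12, slack=0)
Line 2: ['heart', 'to'] (min_width=8, slack=4)
Line 3: ['dinosaur'] (min_width=8, slack=4)
Line 4: ['pencil'] (min_width=6, slack=6)
Line 5: ['message'] (min_width=7, slack=5)
Line 6: ['golden', 'clean'] (min_width=12, slack=0)
Line 7: ['hard', 'make'] (min_width=9, slack=3)
Line 8: ['knife', 'soft'] (min_width=10, slack=2)
Line 9: ['stop', 'I', 'spoon'] (min_width=12, slack=0)
Line 10: ['letter', 'run'] (min_width=10, slack=2)
Line 11: ['banana'] (min_width=6, slack=6)
Line 12: ['structure'] (min_width=9, slack=3)
Line 13: ['year', 'message'] (min_width=12, slack=0)

Answer: hard make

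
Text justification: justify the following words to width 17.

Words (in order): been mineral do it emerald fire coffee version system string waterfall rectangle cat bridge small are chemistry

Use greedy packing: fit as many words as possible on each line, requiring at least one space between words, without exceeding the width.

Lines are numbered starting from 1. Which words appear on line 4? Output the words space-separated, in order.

Answer: system string

Derivation:
Line 1: ['been', 'mineral', 'do'] (min_width=15, slack=2)
Line 2: ['it', 'emerald', 'fire'] (min_width=15, slack=2)
Line 3: ['coffee', 'version'] (min_width=14, slack=3)
Line 4: ['system', 'string'] (min_width=13, slack=4)
Line 5: ['waterfall'] (min_width=9, slack=8)
Line 6: ['rectangle', 'cat'] (min_width=13, slack=4)
Line 7: ['bridge', 'small', 'are'] (min_width=16, slack=1)
Line 8: ['chemistry'] (min_width=9, slack=8)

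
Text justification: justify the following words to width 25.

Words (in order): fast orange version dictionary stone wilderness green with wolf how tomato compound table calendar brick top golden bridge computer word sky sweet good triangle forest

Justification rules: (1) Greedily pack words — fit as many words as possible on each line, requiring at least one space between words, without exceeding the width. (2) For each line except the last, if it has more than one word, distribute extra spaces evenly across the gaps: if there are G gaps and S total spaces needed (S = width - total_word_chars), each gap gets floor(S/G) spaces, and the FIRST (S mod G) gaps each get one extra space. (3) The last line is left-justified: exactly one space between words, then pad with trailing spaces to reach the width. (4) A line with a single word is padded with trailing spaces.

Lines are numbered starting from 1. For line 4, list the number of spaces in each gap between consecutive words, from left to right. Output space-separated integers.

Answer: 2 1 1

Derivation:
Line 1: ['fast', 'orange', 'version'] (min_width=19, slack=6)
Line 2: ['dictionary', 'stone'] (min_width=16, slack=9)
Line 3: ['wilderness', 'green', 'with'] (min_width=21, slack=4)
Line 4: ['wolf', 'how', 'tomato', 'compound'] (min_width=24, slack=1)
Line 5: ['table', 'calendar', 'brick', 'top'] (min_width=24, slack=1)
Line 6: ['golden', 'bridge', 'computer'] (min_width=22, slack=3)
Line 7: ['word', 'sky', 'sweet', 'good'] (min_width=19, slack=6)
Line 8: ['triangle', 'forest'] (min_width=15, slack=10)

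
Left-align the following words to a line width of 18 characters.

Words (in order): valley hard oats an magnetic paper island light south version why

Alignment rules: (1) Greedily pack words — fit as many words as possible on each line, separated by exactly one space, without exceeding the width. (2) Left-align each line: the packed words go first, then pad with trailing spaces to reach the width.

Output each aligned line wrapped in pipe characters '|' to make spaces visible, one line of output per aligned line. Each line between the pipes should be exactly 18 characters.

Line 1: ['valley', 'hard', 'oats'] (min_width=16, slack=2)
Line 2: ['an', 'magnetic', 'paper'] (min_width=17, slack=1)
Line 3: ['island', 'light', 'south'] (min_width=18, slack=0)
Line 4: ['version', 'why'] (min_width=11, slack=7)

Answer: |valley hard oats  |
|an magnetic paper |
|island light south|
|version why       |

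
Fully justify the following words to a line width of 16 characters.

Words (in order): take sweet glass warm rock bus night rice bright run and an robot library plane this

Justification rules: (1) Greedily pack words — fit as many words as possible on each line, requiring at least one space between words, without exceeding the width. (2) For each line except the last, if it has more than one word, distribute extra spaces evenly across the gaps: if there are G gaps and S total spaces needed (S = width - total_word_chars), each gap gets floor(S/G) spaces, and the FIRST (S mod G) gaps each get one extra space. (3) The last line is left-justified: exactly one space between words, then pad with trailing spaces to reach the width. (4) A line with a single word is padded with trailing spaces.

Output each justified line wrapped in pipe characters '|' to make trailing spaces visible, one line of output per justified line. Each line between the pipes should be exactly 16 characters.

Line 1: ['take', 'sweet', 'glass'] (min_width=16, slack=0)
Line 2: ['warm', 'rock', 'bus'] (min_width=13, slack=3)
Line 3: ['night', 'rice'] (min_width=10, slack=6)
Line 4: ['bright', 'run', 'and'] (min_width=14, slack=2)
Line 5: ['an', 'robot', 'library'] (min_width=16, slack=0)
Line 6: ['plane', 'this'] (min_width=10, slack=6)

Answer: |take sweet glass|
|warm   rock  bus|
|night       rice|
|bright  run  and|
|an robot library|
|plane this      |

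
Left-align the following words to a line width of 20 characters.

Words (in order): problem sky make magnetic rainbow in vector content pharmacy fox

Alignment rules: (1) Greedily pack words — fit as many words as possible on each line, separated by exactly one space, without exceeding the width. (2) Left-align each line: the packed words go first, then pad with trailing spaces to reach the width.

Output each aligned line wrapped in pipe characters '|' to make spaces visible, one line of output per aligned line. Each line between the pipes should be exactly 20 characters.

Answer: |problem sky make    |
|magnetic rainbow in |
|vector content      |
|pharmacy fox        |

Derivation:
Line 1: ['problem', 'sky', 'make'] (min_width=16, slack=4)
Line 2: ['magnetic', 'rainbow', 'in'] (min_width=19, slack=1)
Line 3: ['vector', 'content'] (min_width=14, slack=6)
Line 4: ['pharmacy', 'fox'] (min_width=12, slack=8)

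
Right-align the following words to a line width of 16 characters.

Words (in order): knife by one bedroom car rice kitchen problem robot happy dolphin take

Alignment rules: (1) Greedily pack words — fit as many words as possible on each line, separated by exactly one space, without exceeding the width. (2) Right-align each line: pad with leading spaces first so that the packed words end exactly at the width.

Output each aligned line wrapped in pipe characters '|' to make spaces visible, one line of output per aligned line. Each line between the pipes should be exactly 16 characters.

Line 1: ['knife', 'by', 'one'] (min_width=12, slack=4)
Line 2: ['bedroom', 'car', 'rice'] (min_width=16, slack=0)
Line 3: ['kitchen', 'problem'] (min_width=15, slack=1)
Line 4: ['robot', 'happy'] (min_width=11, slack=5)
Line 5: ['dolphin', 'take'] (min_width=12, slack=4)

Answer: |    knife by one|
|bedroom car rice|
| kitchen problem|
|     robot happy|
|    dolphin take|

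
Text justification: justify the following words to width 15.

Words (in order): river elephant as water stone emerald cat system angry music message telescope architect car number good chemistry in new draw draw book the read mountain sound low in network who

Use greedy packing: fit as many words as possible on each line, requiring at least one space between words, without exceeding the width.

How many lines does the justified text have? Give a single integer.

Answer: 14

Derivation:
Line 1: ['river', 'elephant'] (min_width=14, slack=1)
Line 2: ['as', 'water', 'stone'] (min_width=14, slack=1)
Line 3: ['emerald', 'cat'] (min_width=11, slack=4)
Line 4: ['system', 'angry'] (min_width=12, slack=3)
Line 5: ['music', 'message'] (min_width=13, slack=2)
Line 6: ['telescope'] (min_width=9, slack=6)
Line 7: ['architect', 'car'] (min_width=13, slack=2)
Line 8: ['number', 'good'] (min_width=11, slack=4)
Line 9: ['chemistry', 'in'] (min_width=12, slack=3)
Line 10: ['new', 'draw', 'draw'] (min_width=13, slack=2)
Line 11: ['book', 'the', 'read'] (min_width=13, slack=2)
Line 12: ['mountain', 'sound'] (min_width=14, slack=1)
Line 13: ['low', 'in', 'network'] (min_width=14, slack=1)
Line 14: ['who'] (min_width=3, slack=12)
Total lines: 14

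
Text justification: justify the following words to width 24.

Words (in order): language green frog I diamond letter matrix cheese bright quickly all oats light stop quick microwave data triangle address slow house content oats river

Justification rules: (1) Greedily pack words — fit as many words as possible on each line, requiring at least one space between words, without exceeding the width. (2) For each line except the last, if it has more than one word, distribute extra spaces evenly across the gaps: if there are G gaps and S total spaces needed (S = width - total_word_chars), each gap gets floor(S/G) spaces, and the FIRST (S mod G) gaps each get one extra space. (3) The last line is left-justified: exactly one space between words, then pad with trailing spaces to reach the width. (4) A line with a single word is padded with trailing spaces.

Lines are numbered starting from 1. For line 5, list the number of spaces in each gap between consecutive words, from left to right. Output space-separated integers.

Answer: 3 3

Derivation:
Line 1: ['language', 'green', 'frog', 'I'] (min_width=21, slack=3)
Line 2: ['diamond', 'letter', 'matrix'] (min_width=21, slack=3)
Line 3: ['cheese', 'bright', 'quickly'] (min_width=21, slack=3)
Line 4: ['all', 'oats', 'light', 'stop'] (min_width=19, slack=5)
Line 5: ['quick', 'microwave', 'data'] (min_width=20, slack=4)
Line 6: ['triangle', 'address', 'slow'] (min_width=21, slack=3)
Line 7: ['house', 'content', 'oats', 'river'] (min_width=24, slack=0)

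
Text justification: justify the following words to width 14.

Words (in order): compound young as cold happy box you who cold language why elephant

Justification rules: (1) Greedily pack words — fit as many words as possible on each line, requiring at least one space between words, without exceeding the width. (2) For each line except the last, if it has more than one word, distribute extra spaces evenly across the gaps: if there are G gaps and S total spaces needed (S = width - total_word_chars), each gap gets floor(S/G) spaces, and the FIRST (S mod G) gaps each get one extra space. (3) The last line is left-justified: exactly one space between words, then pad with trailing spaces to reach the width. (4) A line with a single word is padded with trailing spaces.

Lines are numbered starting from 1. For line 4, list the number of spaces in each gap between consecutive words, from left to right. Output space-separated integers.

Answer: 2

Derivation:
Line 1: ['compound', 'young'] (min_width=14, slack=0)
Line 2: ['as', 'cold', 'happy'] (min_width=13, slack=1)
Line 3: ['box', 'you', 'who'] (min_width=11, slack=3)
Line 4: ['cold', 'language'] (min_width=13, slack=1)
Line 5: ['why', 'elephant'] (min_width=12, slack=2)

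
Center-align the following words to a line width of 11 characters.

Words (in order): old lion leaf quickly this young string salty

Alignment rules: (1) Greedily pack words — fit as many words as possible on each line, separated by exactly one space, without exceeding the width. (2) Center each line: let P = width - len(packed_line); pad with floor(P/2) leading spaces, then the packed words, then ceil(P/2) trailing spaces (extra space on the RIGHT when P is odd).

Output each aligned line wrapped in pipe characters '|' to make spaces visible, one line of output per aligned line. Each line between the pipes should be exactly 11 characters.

Answer: | old lion  |
|   leaf    |
|  quickly  |
|this young |
|  string   |
|   salty   |

Derivation:
Line 1: ['old', 'lion'] (min_width=8, slack=3)
Line 2: ['leaf'] (min_width=4, slack=7)
Line 3: ['quickly'] (min_width=7, slack=4)
Line 4: ['this', 'young'] (min_width=10, slack=1)
Line 5: ['string'] (min_width=6, slack=5)
Line 6: ['salty'] (min_width=5, slack=6)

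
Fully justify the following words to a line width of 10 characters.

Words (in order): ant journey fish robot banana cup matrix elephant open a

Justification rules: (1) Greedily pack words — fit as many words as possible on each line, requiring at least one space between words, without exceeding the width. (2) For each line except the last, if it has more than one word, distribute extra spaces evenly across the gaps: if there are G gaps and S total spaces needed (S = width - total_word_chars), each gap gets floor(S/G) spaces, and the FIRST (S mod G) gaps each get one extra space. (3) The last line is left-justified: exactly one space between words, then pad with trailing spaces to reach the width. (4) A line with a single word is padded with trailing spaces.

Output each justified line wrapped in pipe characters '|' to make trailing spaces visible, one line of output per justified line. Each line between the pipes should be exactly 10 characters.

Answer: |ant       |
|journey   |
|fish robot|
|banana cup|
|matrix    |
|elephant  |
|open a    |

Derivation:
Line 1: ['ant'] (min_width=3, slack=7)
Line 2: ['journey'] (min_width=7, slack=3)
Line 3: ['fish', 'robot'] (min_width=10, slack=0)
Line 4: ['banana', 'cup'] (min_width=10, slack=0)
Line 5: ['matrix'] (min_width=6, slack=4)
Line 6: ['elephant'] (min_width=8, slack=2)
Line 7: ['open', 'a'] (min_width=6, slack=4)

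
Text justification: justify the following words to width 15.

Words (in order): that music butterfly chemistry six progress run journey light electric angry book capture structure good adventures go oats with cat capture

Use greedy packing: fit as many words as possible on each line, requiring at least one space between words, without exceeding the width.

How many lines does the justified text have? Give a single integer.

Line 1: ['that', 'music'] (min_width=10, slack=5)
Line 2: ['butterfly'] (min_width=9, slack=6)
Line 3: ['chemistry', 'six'] (min_width=13, slack=2)
Line 4: ['progress', 'run'] (min_width=12, slack=3)
Line 5: ['journey', 'light'] (min_width=13, slack=2)
Line 6: ['electric', 'angry'] (min_width=14, slack=1)
Line 7: ['book', 'capture'] (min_width=12, slack=3)
Line 8: ['structure', 'good'] (min_width=14, slack=1)
Line 9: ['adventures', 'go'] (min_width=13, slack=2)
Line 10: ['oats', 'with', 'cat'] (min_width=13, slack=2)
Line 11: ['capture'] (min_width=7, slack=8)
Total lines: 11

Answer: 11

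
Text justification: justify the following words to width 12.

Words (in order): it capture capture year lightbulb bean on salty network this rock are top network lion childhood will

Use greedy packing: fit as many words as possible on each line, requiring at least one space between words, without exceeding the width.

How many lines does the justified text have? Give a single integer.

Answer: 10

Derivation:
Line 1: ['it', 'capture'] (min_width=10, slack=2)
Line 2: ['capture', 'year'] (min_width=12, slack=0)
Line 3: ['lightbulb'] (min_width=9, slack=3)
Line 4: ['bean', 'on'] (min_width=7, slack=5)
Line 5: ['salty'] (min_width=5, slack=7)
Line 6: ['network', 'this'] (min_width=12, slack=0)
Line 7: ['rock', 'are', 'top'] (min_width=12, slack=0)
Line 8: ['network', 'lion'] (min_width=12, slack=0)
Line 9: ['childhood'] (min_width=9, slack=3)
Line 10: ['will'] (min_width=4, slack=8)
Total lines: 10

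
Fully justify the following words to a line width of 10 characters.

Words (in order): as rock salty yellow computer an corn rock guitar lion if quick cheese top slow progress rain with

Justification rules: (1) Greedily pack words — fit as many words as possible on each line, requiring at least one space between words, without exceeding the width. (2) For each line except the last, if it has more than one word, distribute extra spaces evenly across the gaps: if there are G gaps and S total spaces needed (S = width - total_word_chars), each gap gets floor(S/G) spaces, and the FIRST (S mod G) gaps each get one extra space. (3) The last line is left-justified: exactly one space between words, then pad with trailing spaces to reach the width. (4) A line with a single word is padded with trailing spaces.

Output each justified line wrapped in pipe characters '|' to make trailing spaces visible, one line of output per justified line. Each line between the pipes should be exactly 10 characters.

Answer: |as    rock|
|salty     |
|yellow    |
|computer  |
|an    corn|
|rock      |
|guitar    |
|lion    if|
|quick     |
|cheese top|
|slow      |
|progress  |
|rain with |

Derivation:
Line 1: ['as', 'rock'] (min_width=7, slack=3)
Line 2: ['salty'] (min_width=5, slack=5)
Line 3: ['yellow'] (min_width=6, slack=4)
Line 4: ['computer'] (min_width=8, slack=2)
Line 5: ['an', 'corn'] (min_width=7, slack=3)
Line 6: ['rock'] (min_width=4, slack=6)
Line 7: ['guitar'] (min_width=6, slack=4)
Line 8: ['lion', 'if'] (min_width=7, slack=3)
Line 9: ['quick'] (min_width=5, slack=5)
Line 10: ['cheese', 'top'] (min_width=10, slack=0)
Line 11: ['slow'] (min_width=4, slack=6)
Line 12: ['progress'] (min_width=8, slack=2)
Line 13: ['rain', 'with'] (min_width=9, slack=1)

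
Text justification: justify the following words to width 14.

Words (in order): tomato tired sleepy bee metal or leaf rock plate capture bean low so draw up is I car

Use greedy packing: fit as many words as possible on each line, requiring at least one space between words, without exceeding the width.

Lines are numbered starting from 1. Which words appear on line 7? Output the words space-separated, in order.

Answer: is I car

Derivation:
Line 1: ['tomato', 'tired'] (min_width=12, slack=2)
Line 2: ['sleepy', 'bee'] (min_width=10, slack=4)
Line 3: ['metal', 'or', 'leaf'] (min_width=13, slack=1)
Line 4: ['rock', 'plate'] (min_width=10, slack=4)
Line 5: ['capture', 'bean'] (min_width=12, slack=2)
Line 6: ['low', 'so', 'draw', 'up'] (min_width=14, slack=0)
Line 7: ['is', 'I', 'car'] (min_width=8, slack=6)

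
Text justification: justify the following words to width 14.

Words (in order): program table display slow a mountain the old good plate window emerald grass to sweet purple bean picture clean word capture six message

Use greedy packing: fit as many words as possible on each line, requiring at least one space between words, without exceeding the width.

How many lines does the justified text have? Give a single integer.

Line 1: ['program', 'table'] (min_width=13, slack=1)
Line 2: ['display', 'slow', 'a'] (min_width=14, slack=0)
Line 3: ['mountain', 'the'] (min_width=12, slack=2)
Line 4: ['old', 'good', 'plate'] (min_width=14, slack=0)
Line 5: ['window', 'emerald'] (min_width=14, slack=0)
Line 6: ['grass', 'to', 'sweet'] (min_width=14, slack=0)
Line 7: ['purple', 'bean'] (min_width=11, slack=3)
Line 8: ['picture', 'clean'] (min_width=13, slack=1)
Line 9: ['word', 'capture'] (min_width=12, slack=2)
Line 10: ['six', 'message'] (min_width=11, slack=3)
Total lines: 10

Answer: 10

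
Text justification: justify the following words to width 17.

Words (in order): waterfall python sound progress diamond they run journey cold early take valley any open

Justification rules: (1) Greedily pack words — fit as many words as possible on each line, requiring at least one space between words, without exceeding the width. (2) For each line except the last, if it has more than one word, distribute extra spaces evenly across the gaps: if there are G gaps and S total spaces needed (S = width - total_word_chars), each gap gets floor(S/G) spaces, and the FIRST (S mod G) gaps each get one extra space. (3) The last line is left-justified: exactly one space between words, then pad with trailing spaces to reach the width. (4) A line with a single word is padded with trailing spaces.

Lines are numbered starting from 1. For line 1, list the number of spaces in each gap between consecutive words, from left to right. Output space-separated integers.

Line 1: ['waterfall', 'python'] (min_width=16, slack=1)
Line 2: ['sound', 'progress'] (min_width=14, slack=3)
Line 3: ['diamond', 'they', 'run'] (min_width=16, slack=1)
Line 4: ['journey', 'cold'] (min_width=12, slack=5)
Line 5: ['early', 'take', 'valley'] (min_width=17, slack=0)
Line 6: ['any', 'open'] (min_width=8, slack=9)

Answer: 2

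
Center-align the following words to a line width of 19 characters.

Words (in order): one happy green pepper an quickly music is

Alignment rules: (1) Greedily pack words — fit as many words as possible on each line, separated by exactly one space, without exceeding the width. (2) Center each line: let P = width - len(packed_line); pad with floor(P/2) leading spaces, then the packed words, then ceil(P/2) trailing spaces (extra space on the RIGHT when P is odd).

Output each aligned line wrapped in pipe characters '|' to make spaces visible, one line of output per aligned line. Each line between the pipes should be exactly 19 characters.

Answer: |  one happy green  |
| pepper an quickly |
|     music is      |

Derivation:
Line 1: ['one', 'happy', 'green'] (min_width=15, slack=4)
Line 2: ['pepper', 'an', 'quickly'] (min_width=17, slack=2)
Line 3: ['music', 'is'] (min_width=8, slack=11)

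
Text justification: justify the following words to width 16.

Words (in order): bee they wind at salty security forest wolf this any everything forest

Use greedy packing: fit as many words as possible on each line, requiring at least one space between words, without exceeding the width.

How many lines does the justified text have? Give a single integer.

Line 1: ['bee', 'they', 'wind', 'at'] (min_width=16, slack=0)
Line 2: ['salty', 'security'] (min_width=14, slack=2)
Line 3: ['forest', 'wolf', 'this'] (min_width=16, slack=0)
Line 4: ['any', 'everything'] (min_width=14, slack=2)
Line 5: ['forest'] (min_width=6, slack=10)
Total lines: 5

Answer: 5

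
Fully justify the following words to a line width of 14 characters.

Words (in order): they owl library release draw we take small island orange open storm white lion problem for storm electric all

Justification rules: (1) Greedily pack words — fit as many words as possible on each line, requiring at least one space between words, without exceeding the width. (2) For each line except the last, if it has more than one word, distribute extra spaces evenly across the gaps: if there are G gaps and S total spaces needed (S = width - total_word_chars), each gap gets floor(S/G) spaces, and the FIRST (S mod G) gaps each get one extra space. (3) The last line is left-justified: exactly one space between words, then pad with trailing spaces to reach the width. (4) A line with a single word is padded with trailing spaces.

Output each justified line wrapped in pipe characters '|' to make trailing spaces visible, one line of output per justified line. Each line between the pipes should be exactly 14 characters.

Answer: |they       owl|
|library       |
|release   draw|
|we  take small|
|island  orange|
|open     storm|
|white     lion|
|problem    for|
|storm electric|
|all           |

Derivation:
Line 1: ['they', 'owl'] (min_width=8, slack=6)
Line 2: ['library'] (min_width=7, slack=7)
Line 3: ['release', 'draw'] (min_width=12, slack=2)
Line 4: ['we', 'take', 'small'] (min_width=13, slack=1)
Line 5: ['island', 'orange'] (min_width=13, slack=1)
Line 6: ['open', 'storm'] (min_width=10, slack=4)
Line 7: ['white', 'lion'] (min_width=10, slack=4)
Line 8: ['problem', 'for'] (min_width=11, slack=3)
Line 9: ['storm', 'electric'] (min_width=14, slack=0)
Line 10: ['all'] (min_width=3, slack=11)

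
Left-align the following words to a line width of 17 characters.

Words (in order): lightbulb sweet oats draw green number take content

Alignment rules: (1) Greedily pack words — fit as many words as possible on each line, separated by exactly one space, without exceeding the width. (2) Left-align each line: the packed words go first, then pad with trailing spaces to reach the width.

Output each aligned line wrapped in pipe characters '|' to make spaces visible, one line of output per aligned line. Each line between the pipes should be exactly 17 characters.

Answer: |lightbulb sweet  |
|oats draw green  |
|number take      |
|content          |

Derivation:
Line 1: ['lightbulb', 'sweet'] (min_width=15, slack=2)
Line 2: ['oats', 'draw', 'green'] (min_width=15, slack=2)
Line 3: ['number', 'take'] (min_width=11, slack=6)
Line 4: ['content'] (min_width=7, slack=10)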